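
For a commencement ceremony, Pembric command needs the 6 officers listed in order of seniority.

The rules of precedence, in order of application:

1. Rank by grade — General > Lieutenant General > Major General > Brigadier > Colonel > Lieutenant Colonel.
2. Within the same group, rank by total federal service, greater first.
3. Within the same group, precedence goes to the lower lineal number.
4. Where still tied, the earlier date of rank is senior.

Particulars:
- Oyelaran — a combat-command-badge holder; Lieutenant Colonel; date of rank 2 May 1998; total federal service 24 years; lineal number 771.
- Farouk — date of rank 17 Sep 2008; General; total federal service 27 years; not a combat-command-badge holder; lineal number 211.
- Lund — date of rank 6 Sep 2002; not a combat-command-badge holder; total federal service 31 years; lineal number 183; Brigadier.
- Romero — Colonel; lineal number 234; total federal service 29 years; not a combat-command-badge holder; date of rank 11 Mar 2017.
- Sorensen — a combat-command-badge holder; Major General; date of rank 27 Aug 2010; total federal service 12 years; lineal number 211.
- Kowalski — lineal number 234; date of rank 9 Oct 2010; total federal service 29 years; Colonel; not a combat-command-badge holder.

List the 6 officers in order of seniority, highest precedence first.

By grade: Farouk (General); then Sorensen (Major General); then Lund (Brigadier); then Kowalski and Romero (Colonel); then Oyelaran (Lieutenant Colonel).
Kowalski and Romero both have total federal service 29 years, so the next rule applies.
Kowalski and Romero both have lineal number 234, so the next rule applies.
Among Kowalski and Romero, by date of rank (earlier first): Kowalski (9 Oct 2010) before Romero (11 Mar 2017).
Full order: Farouk, Sorensen, Lund, Kowalski, Romero, Oyelaran.

Farouk, Sorensen, Lund, Kowalski, Romero, Oyelaran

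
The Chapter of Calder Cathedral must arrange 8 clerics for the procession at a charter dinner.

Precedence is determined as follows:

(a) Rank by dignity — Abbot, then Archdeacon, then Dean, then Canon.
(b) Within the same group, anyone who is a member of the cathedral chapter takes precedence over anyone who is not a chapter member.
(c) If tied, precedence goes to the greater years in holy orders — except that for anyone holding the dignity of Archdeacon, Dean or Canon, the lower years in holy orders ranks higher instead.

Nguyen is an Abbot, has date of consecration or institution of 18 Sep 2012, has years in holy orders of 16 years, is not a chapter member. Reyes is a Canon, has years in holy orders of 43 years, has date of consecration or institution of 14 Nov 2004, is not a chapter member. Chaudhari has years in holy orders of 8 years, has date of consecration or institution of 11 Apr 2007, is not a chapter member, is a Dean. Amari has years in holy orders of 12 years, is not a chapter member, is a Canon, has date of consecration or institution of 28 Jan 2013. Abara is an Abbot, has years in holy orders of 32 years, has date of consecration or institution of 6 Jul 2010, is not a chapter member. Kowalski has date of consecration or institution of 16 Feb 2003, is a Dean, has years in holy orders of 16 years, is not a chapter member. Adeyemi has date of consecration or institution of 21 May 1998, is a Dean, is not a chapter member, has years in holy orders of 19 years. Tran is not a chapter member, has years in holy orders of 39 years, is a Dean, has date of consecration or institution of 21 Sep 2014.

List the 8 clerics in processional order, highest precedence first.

Abara, Nguyen, Chaudhari, Kowalski, Adeyemi, Tran, Amari, Reyes

By dignity: Abara and Nguyen (Abbot); then Chaudhari, Kowalski, Adeyemi and Tran (Dean); then Amari and Reyes (Canon).
Abara and Nguyen are each not a chapter member, so the next rule applies.
Among Abara and Nguyen, by years in holy orders (higher first): Abara (32 years) before Nguyen (16 years).
Chaudhari, Kowalski, Adeyemi and Tran are each not a chapter member, so the next rule applies.
Among Chaudhari, Kowalski, Adeyemi and Tran, by years in holy orders (lower first) (reversed rule for this group): Chaudhari (8 years) before Kowalski (16 years) before Adeyemi (19 years) before Tran (39 years).
Amari and Reyes are each not a chapter member, so the next rule applies.
Among Amari and Reyes, by years in holy orders (lower first) (reversed rule for this group): Amari (12 years) before Reyes (43 years).
Full order: Abara, Nguyen, Chaudhari, Kowalski, Adeyemi, Tran, Amari, Reyes.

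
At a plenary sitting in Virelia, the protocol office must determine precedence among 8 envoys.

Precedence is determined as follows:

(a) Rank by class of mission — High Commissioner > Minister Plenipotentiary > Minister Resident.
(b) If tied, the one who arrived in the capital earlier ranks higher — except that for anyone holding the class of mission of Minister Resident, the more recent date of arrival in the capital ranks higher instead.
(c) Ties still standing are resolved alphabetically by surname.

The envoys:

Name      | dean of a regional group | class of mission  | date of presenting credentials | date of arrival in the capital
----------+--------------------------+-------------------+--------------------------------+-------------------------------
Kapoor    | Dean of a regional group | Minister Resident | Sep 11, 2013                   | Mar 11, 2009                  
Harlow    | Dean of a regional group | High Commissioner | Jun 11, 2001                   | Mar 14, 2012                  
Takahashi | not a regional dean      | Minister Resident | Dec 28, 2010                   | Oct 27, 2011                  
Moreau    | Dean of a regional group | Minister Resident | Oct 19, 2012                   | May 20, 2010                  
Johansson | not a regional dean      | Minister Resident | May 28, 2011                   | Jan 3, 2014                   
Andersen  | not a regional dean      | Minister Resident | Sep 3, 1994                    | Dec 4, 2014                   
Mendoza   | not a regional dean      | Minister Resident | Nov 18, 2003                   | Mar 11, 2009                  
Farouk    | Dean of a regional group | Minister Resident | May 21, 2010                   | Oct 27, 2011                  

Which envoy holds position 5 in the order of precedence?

Takahashi

By class of mission: Harlow (High Commissioner); then Andersen, Johansson, Farouk, Takahashi, Moreau, Kapoor and Mendoza (Minister Resident).
Among Andersen, Johansson, Farouk, Takahashi, Moreau, Kapoor and Mendoza, by date of arrival in the capital (later first) (reversed rule for this group): Andersen (Dec 4, 2014) before Johansson (Jan 3, 2014) before Farouk and Takahashi (Oct 27, 2011) before Moreau (May 20, 2010) before Kapoor and Mendoza (Mar 11, 2009).
Among Farouk and Takahashi, alphabetically by surname: Farouk before Takahashi.
Among Kapoor and Mendoza, alphabetically by surname: Kapoor before Mendoza.
Order: Harlow, Andersen, Johansson, Farouk, Takahashi, Moreau, Kapoor, Mendoza.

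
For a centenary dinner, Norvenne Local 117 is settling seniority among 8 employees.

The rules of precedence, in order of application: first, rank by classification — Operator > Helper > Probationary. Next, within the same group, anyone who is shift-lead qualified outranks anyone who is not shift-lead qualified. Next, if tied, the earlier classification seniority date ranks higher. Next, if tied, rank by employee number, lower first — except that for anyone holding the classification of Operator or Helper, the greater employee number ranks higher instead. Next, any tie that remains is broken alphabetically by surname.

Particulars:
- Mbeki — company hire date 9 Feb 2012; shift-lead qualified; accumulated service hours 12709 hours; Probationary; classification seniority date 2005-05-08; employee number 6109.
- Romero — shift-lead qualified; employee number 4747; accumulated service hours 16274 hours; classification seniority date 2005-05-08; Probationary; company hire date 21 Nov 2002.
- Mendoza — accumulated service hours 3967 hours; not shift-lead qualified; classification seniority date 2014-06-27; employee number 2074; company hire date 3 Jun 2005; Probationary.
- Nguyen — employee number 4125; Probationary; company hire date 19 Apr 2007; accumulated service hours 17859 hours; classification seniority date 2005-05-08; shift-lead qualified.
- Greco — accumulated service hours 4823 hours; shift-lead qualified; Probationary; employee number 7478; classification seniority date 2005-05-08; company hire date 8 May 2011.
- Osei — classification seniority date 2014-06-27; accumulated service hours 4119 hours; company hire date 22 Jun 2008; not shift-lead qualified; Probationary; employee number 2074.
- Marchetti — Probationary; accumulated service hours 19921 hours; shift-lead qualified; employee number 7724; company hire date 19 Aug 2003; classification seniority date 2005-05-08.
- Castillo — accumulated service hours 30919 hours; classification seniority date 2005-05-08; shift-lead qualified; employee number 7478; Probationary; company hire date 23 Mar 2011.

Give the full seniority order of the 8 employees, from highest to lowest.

By classification: Nguyen, Romero, Mbeki, Castillo, Greco, Marchetti, Mendoza and Osei (Probationary).
Among Nguyen, Romero, Mbeki, Castillo, Greco, Marchetti, Mendoza and Osei, shift-lead qualified before not shift-lead qualified: Nguyen, Romero, Mbeki, Castillo, Greco and Marchetti (shift-lead qualified) before Mendoza and Osei (not shift-lead qualified).
Nguyen, Romero, Mbeki, Castillo, Greco and Marchetti all have classification seniority date 2005-05-08, so the next rule applies.
Among Nguyen, Romero, Mbeki, Castillo, Greco and Marchetti, by employee number (lower first): Nguyen (4125) before Romero (4747) before Mbeki (6109) before Castillo and Greco (7478) before Marchetti (7724).
Among Castillo and Greco, alphabetically by surname: Castillo before Greco.
Mendoza and Osei both have classification seniority date 2014-06-27, so the next rule applies.
Mendoza and Osei both have employee number 2074, so the next rule applies.
Among Mendoza and Osei, alphabetically by surname: Mendoza before Osei.
Full order: Nguyen, Romero, Mbeki, Castillo, Greco, Marchetti, Mendoza, Osei.

Nguyen, Romero, Mbeki, Castillo, Greco, Marchetti, Mendoza, Osei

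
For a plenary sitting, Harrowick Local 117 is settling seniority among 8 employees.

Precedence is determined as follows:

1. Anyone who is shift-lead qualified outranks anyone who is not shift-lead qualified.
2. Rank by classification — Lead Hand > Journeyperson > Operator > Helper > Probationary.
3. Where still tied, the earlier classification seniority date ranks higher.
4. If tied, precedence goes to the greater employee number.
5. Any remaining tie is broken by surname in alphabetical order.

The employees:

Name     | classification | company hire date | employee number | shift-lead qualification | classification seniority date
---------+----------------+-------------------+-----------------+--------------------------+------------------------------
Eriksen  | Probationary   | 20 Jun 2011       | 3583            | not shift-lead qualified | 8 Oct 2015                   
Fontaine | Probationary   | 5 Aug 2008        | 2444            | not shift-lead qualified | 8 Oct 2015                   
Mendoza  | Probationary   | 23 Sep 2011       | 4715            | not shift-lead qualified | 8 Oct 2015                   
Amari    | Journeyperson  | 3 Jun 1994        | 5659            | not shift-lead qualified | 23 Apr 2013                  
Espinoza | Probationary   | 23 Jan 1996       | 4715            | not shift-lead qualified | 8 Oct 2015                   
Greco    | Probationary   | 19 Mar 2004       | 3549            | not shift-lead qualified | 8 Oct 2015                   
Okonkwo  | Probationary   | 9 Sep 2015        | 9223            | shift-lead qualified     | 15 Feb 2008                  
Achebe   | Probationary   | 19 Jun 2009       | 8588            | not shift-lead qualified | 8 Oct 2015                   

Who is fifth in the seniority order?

By the first rule: Okonkwo (shift-lead qualified); then Amari, Achebe, Espinoza, Mendoza, Eriksen, Greco and Fontaine (each not shift-lead qualified).
Among Amari, Achebe, Espinoza, Mendoza, Eriksen, Greco and Fontaine, by classification: Amari (Journeyperson) before Achebe, Espinoza, Mendoza, Eriksen, Greco and Fontaine (Probationary).
Achebe, Espinoza, Mendoza, Eriksen, Greco and Fontaine all have classification seniority date 8 Oct 2015, so the next rule applies.
Among Achebe, Espinoza, Mendoza, Eriksen, Greco and Fontaine, by employee number (higher first): Achebe (8588) before Espinoza and Mendoza (4715) before Eriksen (3583) before Greco (3549) before Fontaine (2444).
Among Espinoza and Mendoza, alphabetically by surname: Espinoza before Mendoza.
Order: Okonkwo, Amari, Achebe, Espinoza, Mendoza, Eriksen, Greco, Fontaine.

Mendoza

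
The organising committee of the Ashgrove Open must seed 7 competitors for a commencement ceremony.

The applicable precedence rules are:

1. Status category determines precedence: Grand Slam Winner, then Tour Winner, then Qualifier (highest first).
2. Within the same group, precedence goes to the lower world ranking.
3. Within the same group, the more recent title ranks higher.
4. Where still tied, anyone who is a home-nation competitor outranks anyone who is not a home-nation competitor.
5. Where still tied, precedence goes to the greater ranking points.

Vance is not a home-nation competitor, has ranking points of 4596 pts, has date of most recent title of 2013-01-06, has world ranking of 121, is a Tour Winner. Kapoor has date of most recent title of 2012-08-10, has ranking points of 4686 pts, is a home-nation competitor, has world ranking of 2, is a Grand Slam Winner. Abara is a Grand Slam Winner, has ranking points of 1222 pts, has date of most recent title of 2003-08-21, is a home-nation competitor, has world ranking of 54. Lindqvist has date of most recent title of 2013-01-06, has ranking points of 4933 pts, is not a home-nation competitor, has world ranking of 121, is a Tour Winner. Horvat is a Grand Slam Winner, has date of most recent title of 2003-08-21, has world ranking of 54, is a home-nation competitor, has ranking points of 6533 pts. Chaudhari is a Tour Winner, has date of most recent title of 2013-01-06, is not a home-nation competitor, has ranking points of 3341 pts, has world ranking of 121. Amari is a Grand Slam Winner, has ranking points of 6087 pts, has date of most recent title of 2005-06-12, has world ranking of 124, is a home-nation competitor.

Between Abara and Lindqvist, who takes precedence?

Abara

By status category: Kapoor, Horvat, Abara and Amari (Grand Slam Winner); then Lindqvist, Vance and Chaudhari (Tour Winner).
Among Kapoor, Horvat, Abara and Amari, by world ranking (lower first): Kapoor (2) before Horvat and Abara (54) before Amari (124).
Horvat and Abara both have date of most recent title 2003-08-21, so the next rule applies.
Horvat and Abara are each a home-nation competitor, so the next rule applies.
Among Horvat and Abara, by ranking points (higher first): Horvat (6533 pts) before Abara (1222 pts).
Lindqvist, Vance and Chaudhari all have world ranking 121, so the next rule applies.
Lindqvist, Vance and Chaudhari all have date of most recent title 2013-01-06, so the next rule applies.
Lindqvist, Vance and Chaudhari are each not a home-nation competitor, so the next rule applies.
Among Lindqvist, Vance and Chaudhari, by ranking points (higher first): Lindqvist (4933 pts) before Vance (4596 pts) before Chaudhari (3341 pts).
So Abara takes precedence.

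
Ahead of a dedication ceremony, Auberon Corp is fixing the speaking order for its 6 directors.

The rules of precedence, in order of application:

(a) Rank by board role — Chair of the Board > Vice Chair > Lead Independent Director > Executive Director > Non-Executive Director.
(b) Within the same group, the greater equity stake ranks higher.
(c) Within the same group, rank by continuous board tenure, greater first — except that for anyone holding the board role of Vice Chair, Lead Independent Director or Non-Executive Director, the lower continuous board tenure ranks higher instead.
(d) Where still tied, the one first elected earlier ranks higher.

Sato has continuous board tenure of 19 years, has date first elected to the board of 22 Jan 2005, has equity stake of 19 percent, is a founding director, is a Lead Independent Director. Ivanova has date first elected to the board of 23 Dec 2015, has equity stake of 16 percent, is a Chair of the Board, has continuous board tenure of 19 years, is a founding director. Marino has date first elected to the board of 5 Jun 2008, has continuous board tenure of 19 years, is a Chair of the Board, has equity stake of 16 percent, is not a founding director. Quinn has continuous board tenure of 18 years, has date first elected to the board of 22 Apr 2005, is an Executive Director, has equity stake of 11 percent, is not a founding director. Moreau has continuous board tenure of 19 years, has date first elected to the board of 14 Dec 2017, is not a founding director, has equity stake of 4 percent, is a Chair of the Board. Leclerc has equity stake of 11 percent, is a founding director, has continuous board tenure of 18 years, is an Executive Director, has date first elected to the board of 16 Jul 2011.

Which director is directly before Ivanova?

By board role: Marino, Ivanova and Moreau (Chair of the Board); then Sato (Lead Independent Director); then Quinn and Leclerc (Executive Director).
Among Marino, Ivanova and Moreau, by equity stake (higher first): Marino and Ivanova (16 percent) before Moreau (4 percent).
Marino and Ivanova both have continuous board tenure 19 years, so the next rule applies.
Among Marino and Ivanova, by date first elected to the board (earlier first): Marino (5 Jun 2008) before Ivanova (23 Dec 2015).
Quinn and Leclerc both have equity stake 11 percent, so the next rule applies.
Quinn and Leclerc both have continuous board tenure 18 years, so the next rule applies.
Among Quinn and Leclerc, by date first elected to the board (earlier first): Quinn (22 Apr 2005) before Leclerc (16 Jul 2011).
Order: Marino, Ivanova, Moreau, Sato, Quinn, Leclerc.

Marino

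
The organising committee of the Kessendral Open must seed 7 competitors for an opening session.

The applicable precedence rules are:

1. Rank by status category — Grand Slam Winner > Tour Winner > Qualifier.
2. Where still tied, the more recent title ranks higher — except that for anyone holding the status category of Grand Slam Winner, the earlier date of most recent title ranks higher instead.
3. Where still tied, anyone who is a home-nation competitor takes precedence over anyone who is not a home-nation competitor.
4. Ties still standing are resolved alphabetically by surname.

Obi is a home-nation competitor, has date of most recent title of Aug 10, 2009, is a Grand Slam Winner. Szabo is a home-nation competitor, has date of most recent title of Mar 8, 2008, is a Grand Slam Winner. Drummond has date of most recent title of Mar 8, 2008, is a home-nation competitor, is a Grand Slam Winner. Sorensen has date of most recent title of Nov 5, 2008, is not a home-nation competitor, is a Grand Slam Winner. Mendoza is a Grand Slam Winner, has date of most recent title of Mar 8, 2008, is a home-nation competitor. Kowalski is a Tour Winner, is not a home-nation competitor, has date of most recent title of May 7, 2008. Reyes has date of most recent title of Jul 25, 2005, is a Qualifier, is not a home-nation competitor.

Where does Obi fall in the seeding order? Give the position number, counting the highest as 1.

By status category: Drummond, Mendoza, Szabo, Sorensen and Obi (Grand Slam Winner); then Kowalski (Tour Winner); then Reyes (Qualifier).
Among Drummond, Mendoza, Szabo, Sorensen and Obi, by date of most recent title (earlier first) (reversed rule for this group): Drummond, Mendoza and Szabo (Mar 8, 2008) before Sorensen (Nov 5, 2008) before Obi (Aug 10, 2009).
Drummond, Mendoza and Szabo are each a home-nation competitor, so the next rule applies.
Among Drummond, Mendoza and Szabo, alphabetically by surname: Drummond before Mendoza before Szabo.
Order: Drummond, Mendoza, Szabo, Sorensen, Obi, Kowalski, Reyes. So position 5.

5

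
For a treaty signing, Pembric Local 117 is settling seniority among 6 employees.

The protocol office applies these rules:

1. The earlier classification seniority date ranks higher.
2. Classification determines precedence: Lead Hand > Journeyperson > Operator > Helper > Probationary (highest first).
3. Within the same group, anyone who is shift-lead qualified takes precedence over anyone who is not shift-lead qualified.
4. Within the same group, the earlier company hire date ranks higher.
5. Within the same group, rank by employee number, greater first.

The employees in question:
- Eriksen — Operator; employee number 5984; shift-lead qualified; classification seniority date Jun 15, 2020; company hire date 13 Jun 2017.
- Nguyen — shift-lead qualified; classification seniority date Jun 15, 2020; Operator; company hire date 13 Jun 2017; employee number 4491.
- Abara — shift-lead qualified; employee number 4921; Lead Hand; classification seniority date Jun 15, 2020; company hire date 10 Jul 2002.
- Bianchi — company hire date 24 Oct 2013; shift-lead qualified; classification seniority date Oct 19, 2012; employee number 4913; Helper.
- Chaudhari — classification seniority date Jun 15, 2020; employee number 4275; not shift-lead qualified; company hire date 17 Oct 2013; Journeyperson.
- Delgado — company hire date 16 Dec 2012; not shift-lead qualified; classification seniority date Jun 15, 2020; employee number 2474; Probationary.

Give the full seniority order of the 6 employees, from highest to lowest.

Bianchi, Abara, Chaudhari, Eriksen, Nguyen, Delgado

By classification seniority date (earlier first): Bianchi (Oct 19, 2012); then Abara, Chaudhari, Eriksen, Nguyen and Delgado (each Jun 15, 2020).
Among Abara, Chaudhari, Eriksen, Nguyen and Delgado, by classification: Abara (Lead Hand) before Chaudhari (Journeyperson) before Eriksen and Nguyen (Operator) before Delgado (Probationary).
Eriksen and Nguyen are each shift-lead qualified, so the next rule applies.
Eriksen and Nguyen both have company hire date 13 Jun 2017, so the next rule applies.
Among Eriksen and Nguyen, by employee number (higher first): Eriksen (5984) before Nguyen (4491).
Full order: Bianchi, Abara, Chaudhari, Eriksen, Nguyen, Delgado.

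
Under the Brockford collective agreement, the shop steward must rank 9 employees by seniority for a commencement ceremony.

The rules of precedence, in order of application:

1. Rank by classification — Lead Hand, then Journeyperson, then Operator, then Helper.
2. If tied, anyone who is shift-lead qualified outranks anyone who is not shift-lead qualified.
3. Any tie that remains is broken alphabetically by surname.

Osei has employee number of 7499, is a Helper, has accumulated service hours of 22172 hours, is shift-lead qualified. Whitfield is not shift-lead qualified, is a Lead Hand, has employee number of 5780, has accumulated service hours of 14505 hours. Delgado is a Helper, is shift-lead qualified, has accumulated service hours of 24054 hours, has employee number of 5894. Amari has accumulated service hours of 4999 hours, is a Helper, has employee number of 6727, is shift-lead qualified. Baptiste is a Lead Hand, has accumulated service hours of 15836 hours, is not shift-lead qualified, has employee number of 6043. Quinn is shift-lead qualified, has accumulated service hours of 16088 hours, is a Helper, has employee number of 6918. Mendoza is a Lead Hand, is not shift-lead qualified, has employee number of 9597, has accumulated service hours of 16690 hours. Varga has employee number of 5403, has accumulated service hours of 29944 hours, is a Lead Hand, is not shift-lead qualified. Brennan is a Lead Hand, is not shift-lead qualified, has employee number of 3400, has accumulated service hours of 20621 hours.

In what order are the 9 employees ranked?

Baptiste, Brennan, Mendoza, Varga, Whitfield, Amari, Delgado, Osei, Quinn

By classification: Baptiste, Brennan, Mendoza, Varga and Whitfield (Lead Hand); then Amari, Delgado, Osei and Quinn (Helper).
Baptiste, Brennan, Mendoza, Varga and Whitfield are each not shift-lead qualified, so the next rule applies.
Among Baptiste, Brennan, Mendoza, Varga and Whitfield, alphabetically by surname: Baptiste before Brennan before Mendoza before Varga before Whitfield.
Amari, Delgado, Osei and Quinn are each shift-lead qualified, so the next rule applies.
Among Amari, Delgado, Osei and Quinn, alphabetically by surname: Amari before Delgado before Osei before Quinn.
Full order: Baptiste, Brennan, Mendoza, Varga, Whitfield, Amari, Delgado, Osei, Quinn.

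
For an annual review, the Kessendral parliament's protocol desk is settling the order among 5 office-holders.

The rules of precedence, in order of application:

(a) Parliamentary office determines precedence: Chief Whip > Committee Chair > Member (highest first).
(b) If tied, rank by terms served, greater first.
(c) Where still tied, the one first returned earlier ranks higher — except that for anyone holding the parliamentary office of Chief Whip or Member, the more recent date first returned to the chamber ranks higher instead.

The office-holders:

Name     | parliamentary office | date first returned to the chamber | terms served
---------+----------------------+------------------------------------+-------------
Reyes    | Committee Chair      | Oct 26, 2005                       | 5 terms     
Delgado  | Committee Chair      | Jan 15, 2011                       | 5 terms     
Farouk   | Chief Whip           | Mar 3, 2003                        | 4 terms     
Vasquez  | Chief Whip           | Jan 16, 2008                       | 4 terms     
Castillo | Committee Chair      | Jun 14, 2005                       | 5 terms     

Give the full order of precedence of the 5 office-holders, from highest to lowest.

By parliamentary office: Vasquez and Farouk (Chief Whip); then Castillo, Reyes and Delgado (Committee Chair).
Vasquez and Farouk both have terms served 4 terms, so the next rule applies.
Among Vasquez and Farouk, by date first returned to the chamber (later first) (reversed rule for this group): Vasquez (Jan 16, 2008) before Farouk (Mar 3, 2003).
Castillo, Reyes and Delgado all have terms served 5 terms, so the next rule applies.
Among Castillo, Reyes and Delgado, by date first returned to the chamber (earlier first): Castillo (Jun 14, 2005) before Reyes (Oct 26, 2005) before Delgado (Jan 15, 2011).
Full order: Vasquez, Farouk, Castillo, Reyes, Delgado.

Vasquez, Farouk, Castillo, Reyes, Delgado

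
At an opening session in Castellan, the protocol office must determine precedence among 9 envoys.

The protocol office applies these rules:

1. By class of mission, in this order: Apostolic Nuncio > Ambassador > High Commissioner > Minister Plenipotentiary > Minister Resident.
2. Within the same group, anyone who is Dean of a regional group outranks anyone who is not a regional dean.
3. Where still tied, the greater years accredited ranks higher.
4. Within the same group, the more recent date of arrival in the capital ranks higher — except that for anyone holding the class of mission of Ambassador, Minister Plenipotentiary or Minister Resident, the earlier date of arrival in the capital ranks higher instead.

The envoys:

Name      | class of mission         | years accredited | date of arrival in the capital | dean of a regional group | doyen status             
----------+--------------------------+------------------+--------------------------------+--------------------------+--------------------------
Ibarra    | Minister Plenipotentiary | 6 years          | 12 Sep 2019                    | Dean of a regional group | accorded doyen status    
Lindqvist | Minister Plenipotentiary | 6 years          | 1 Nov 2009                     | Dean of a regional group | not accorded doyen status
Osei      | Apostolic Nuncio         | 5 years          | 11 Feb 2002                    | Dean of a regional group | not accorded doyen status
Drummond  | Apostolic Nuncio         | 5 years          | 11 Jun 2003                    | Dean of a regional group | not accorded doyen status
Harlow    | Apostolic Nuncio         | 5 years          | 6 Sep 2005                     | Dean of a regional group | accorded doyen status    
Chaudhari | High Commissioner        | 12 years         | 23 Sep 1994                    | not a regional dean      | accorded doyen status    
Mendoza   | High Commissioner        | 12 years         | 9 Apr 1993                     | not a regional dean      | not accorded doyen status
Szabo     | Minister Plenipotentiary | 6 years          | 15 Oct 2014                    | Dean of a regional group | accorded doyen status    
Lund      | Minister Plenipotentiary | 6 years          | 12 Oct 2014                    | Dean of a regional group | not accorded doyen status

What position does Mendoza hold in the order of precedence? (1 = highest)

5

By class of mission: Harlow, Drummond and Osei (Apostolic Nuncio); then Chaudhari and Mendoza (High Commissioner); then Lindqvist, Lund, Szabo and Ibarra (Minister Plenipotentiary).
Harlow, Drummond and Osei are each Dean of a regional group, so the next rule applies.
Harlow, Drummond and Osei all have years accredited 5 years, so the next rule applies.
Among Harlow, Drummond and Osei, by date of arrival in the capital (later first): Harlow (6 Sep 2005) before Drummond (11 Jun 2003) before Osei (11 Feb 2002).
Chaudhari and Mendoza are each not a regional dean, so the next rule applies.
Chaudhari and Mendoza both have years accredited 12 years, so the next rule applies.
Among Chaudhari and Mendoza, by date of arrival in the capital (later first): Chaudhari (23 Sep 1994) before Mendoza (9 Apr 1993).
Lindqvist, Lund, Szabo and Ibarra are each Dean of a regional group, so the next rule applies.
Lindqvist, Lund, Szabo and Ibarra all have years accredited 6 years, so the next rule applies.
Among Lindqvist, Lund, Szabo and Ibarra, by date of arrival in the capital (earlier first) (reversed rule for this group): Lindqvist (1 Nov 2009) before Lund (12 Oct 2014) before Szabo (15 Oct 2014) before Ibarra (12 Sep 2019).
Order: Harlow, Drummond, Osei, Chaudhari, Mendoza, Lindqvist, Lund, Szabo, Ibarra. So position 5.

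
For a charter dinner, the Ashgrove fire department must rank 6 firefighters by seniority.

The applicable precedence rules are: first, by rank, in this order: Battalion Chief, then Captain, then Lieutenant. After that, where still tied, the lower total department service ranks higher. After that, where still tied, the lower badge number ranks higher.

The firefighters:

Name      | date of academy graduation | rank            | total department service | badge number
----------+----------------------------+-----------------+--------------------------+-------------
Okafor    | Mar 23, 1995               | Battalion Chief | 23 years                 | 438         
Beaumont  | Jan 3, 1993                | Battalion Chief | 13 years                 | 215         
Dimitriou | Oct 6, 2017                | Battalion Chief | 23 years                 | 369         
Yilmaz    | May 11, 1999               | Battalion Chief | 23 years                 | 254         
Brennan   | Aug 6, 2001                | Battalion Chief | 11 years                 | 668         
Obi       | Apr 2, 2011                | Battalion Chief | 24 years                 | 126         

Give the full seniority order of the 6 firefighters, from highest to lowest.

By rank: Brennan, Beaumont, Yilmaz, Dimitriou, Okafor and Obi (Battalion Chief).
Among Brennan, Beaumont, Yilmaz, Dimitriou, Okafor and Obi, by total department service (lower first): Brennan (11 years) before Beaumont (13 years) before Yilmaz, Dimitriou and Okafor (23 years) before Obi (24 years).
Among Yilmaz, Dimitriou and Okafor, by badge number (lower first): Yilmaz (254) before Dimitriou (369) before Okafor (438).
Full order: Brennan, Beaumont, Yilmaz, Dimitriou, Okafor, Obi.

Brennan, Beaumont, Yilmaz, Dimitriou, Okafor, Obi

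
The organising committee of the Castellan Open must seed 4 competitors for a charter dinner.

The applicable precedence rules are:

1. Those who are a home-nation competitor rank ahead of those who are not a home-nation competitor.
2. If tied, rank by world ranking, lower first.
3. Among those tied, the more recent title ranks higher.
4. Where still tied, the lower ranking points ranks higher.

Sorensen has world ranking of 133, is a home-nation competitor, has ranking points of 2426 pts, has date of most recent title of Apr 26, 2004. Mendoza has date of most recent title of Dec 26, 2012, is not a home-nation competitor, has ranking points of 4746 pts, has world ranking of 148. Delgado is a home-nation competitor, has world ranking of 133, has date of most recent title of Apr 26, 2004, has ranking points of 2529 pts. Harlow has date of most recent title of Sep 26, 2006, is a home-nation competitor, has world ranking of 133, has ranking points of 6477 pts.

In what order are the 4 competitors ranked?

By the first rule: Harlow, Sorensen and Delgado (each a home-nation competitor); then Mendoza (not a home-nation competitor).
Harlow, Sorensen and Delgado all have world ranking 133, so the next rule applies.
Among Harlow, Sorensen and Delgado, by date of most recent title (later first): Harlow (Sep 26, 2006) before Sorensen and Delgado (Apr 26, 2004).
Among Sorensen and Delgado, by ranking points (lower first): Sorensen (2426 pts) before Delgado (2529 pts).
Full order: Harlow, Sorensen, Delgado, Mendoza.

Harlow, Sorensen, Delgado, Mendoza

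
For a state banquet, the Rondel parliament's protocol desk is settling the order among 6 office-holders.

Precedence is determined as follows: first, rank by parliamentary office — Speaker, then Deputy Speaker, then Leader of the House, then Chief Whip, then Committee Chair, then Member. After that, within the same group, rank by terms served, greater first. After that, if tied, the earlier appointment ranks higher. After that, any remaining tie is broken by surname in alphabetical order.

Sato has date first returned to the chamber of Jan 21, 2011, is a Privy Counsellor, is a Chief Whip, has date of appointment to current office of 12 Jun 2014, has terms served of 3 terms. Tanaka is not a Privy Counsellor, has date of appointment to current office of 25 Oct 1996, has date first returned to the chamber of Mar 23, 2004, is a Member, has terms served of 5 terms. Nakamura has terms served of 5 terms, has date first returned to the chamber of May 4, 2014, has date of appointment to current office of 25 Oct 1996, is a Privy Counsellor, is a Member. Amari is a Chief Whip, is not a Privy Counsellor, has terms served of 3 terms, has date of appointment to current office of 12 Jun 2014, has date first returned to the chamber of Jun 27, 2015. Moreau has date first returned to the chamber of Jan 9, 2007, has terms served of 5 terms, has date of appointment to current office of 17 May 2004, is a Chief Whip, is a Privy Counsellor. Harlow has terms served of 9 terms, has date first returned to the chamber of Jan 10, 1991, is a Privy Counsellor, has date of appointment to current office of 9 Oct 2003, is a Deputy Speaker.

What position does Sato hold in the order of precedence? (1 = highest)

4

By parliamentary office: Harlow (Deputy Speaker); then Moreau, Amari and Sato (Chief Whip); then Nakamura and Tanaka (Member).
Among Moreau, Amari and Sato, by terms served (higher first): Moreau (5 terms) before Amari and Sato (3 terms).
Amari and Sato both have date of appointment to current office 12 Jun 2014, so the next rule applies.
Among Amari and Sato, alphabetically by surname: Amari before Sato.
Nakamura and Tanaka both have terms served 5 terms, so the next rule applies.
Nakamura and Tanaka both have date of appointment to current office 25 Oct 1996, so the next rule applies.
Among Nakamura and Tanaka, alphabetically by surname: Nakamura before Tanaka.
Order: Harlow, Moreau, Amari, Sato, Nakamura, Tanaka. So position 4.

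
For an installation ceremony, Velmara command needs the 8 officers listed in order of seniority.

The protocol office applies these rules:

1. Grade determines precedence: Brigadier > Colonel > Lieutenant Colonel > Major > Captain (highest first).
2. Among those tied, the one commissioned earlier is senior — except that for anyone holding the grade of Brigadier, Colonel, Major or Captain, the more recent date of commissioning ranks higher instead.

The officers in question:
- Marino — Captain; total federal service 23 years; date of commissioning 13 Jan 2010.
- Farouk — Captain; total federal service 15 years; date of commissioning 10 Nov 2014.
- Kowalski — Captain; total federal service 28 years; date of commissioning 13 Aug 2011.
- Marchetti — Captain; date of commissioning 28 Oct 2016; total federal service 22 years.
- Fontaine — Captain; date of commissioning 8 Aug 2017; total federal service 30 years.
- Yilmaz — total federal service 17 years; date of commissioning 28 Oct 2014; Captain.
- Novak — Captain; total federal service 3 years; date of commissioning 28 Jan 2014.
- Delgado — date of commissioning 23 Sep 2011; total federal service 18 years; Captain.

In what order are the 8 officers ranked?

Fontaine, Marchetti, Farouk, Yilmaz, Novak, Delgado, Kowalski, Marino

By grade: Fontaine, Marchetti, Farouk, Yilmaz, Novak, Delgado, Kowalski and Marino (Captain).
Among Fontaine, Marchetti, Farouk, Yilmaz, Novak, Delgado, Kowalski and Marino, by date of commissioning (later first) (reversed rule for this group): Fontaine (8 Aug 2017) before Marchetti (28 Oct 2016) before Farouk (10 Nov 2014) before Yilmaz (28 Oct 2014) before Novak (28 Jan 2014) before Delgado (23 Sep 2011) before Kowalski (13 Aug 2011) before Marino (13 Jan 2010).
Full order: Fontaine, Marchetti, Farouk, Yilmaz, Novak, Delgado, Kowalski, Marino.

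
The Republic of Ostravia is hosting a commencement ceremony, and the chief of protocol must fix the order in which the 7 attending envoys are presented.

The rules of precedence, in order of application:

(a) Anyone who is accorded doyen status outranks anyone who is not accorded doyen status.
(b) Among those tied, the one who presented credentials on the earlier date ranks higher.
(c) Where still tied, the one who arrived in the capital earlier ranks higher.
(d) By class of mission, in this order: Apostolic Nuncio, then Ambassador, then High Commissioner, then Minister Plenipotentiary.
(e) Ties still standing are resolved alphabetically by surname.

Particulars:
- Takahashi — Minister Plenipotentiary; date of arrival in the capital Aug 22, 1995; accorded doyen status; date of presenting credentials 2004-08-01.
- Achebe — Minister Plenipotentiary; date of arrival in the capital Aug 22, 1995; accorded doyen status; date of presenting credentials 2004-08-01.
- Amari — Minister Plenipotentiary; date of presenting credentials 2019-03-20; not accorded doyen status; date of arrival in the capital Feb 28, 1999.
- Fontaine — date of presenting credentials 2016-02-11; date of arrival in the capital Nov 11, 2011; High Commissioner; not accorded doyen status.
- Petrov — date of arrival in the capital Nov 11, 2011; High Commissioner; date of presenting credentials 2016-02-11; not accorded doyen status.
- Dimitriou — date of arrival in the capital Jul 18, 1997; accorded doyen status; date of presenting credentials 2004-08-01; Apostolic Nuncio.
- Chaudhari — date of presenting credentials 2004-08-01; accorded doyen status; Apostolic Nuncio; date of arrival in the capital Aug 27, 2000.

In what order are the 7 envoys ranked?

Achebe, Takahashi, Dimitriou, Chaudhari, Fontaine, Petrov, Amari

By the first rule: Achebe, Takahashi, Dimitriou and Chaudhari (each accorded doyen status); then Fontaine, Petrov and Amari (each not accorded doyen status).
Achebe, Takahashi, Dimitriou and Chaudhari all have date of presenting credentials 2004-08-01, so the next rule applies.
Among Achebe, Takahashi, Dimitriou and Chaudhari, by date of arrival in the capital (earlier first): Achebe and Takahashi (Aug 22, 1995) before Dimitriou (Jul 18, 1997) before Chaudhari (Aug 27, 2000).
Achebe and Takahashi are each Minister Plenipotentiary, so the next rule applies.
Among Achebe and Takahashi, alphabetically by surname: Achebe before Takahashi.
Among Fontaine, Petrov and Amari, by date of presenting credentials (earlier first): Fontaine and Petrov (2016-02-11) before Amari (2019-03-20).
Fontaine and Petrov both have date of arrival in the capital Nov 11, 2011, so the next rule applies.
Fontaine and Petrov are each High Commissioner, so the next rule applies.
Among Fontaine and Petrov, alphabetically by surname: Fontaine before Petrov.
Full order: Achebe, Takahashi, Dimitriou, Chaudhari, Fontaine, Petrov, Amari.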